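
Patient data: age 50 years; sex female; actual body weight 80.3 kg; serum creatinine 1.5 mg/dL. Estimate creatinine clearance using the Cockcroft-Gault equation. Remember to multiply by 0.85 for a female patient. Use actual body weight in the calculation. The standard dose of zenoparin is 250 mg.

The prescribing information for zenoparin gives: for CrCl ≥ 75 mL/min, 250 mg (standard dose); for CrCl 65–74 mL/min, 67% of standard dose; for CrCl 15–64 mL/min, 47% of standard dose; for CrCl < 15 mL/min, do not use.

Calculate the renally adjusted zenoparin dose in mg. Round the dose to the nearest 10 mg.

120 mg

CrCl = (140 − 50) × 80.3 / (72 × 1.5) × 0.85 = 7227.0 / 108.00 × 0.85 ≈ 56.9 mL/min
CrCl ≈ 57 mL/min → bracket 15–64 mL/min.
47% of 250 mg = 117.5 mg → 120 mg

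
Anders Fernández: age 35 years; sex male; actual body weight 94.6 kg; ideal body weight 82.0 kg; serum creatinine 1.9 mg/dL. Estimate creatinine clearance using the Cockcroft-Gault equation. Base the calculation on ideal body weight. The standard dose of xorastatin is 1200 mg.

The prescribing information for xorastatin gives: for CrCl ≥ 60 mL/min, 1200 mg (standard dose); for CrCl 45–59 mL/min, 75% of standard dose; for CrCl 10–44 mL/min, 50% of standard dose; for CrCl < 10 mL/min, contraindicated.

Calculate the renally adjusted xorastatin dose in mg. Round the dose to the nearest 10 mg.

CrCl = (140 − 35) × 82 / (72 × 1.9) = 8610.0 / 136.80 ≈ 62.9 mL/min
CrCl ≈ 63 mL/min → bracket ≥ 60 mL/min.
100% of 1200 mg = 1200 mg

1200 mg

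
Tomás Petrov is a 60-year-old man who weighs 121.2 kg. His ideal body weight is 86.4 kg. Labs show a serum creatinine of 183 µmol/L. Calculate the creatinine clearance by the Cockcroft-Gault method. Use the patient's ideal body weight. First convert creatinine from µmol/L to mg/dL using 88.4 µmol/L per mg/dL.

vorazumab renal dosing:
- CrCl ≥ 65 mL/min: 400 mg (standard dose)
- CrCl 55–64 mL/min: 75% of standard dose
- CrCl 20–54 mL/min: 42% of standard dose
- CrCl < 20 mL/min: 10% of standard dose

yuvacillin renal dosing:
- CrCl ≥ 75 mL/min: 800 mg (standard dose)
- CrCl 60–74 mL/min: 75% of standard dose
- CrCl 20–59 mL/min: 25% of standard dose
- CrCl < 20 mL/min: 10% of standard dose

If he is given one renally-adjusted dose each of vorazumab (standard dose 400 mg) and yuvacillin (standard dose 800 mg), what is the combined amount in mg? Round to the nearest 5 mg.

SCr = 183 / 88.4 = 2.07 mg/dL
CrCl = (140 − 60) × 86.4 / (72 × 2.07) = 6912.0 / 149.04 ≈ 46.4 mL/min
CrCl ≈ 46 mL/min.
vorazumab: 20–54 mL/min → 42% of 400 mg = 168 mg.
yuvacillin: 20–59 mL/min → 25% of 800 mg = 200 mg.
Total = 168 + 200 = 368 mg.

370 mg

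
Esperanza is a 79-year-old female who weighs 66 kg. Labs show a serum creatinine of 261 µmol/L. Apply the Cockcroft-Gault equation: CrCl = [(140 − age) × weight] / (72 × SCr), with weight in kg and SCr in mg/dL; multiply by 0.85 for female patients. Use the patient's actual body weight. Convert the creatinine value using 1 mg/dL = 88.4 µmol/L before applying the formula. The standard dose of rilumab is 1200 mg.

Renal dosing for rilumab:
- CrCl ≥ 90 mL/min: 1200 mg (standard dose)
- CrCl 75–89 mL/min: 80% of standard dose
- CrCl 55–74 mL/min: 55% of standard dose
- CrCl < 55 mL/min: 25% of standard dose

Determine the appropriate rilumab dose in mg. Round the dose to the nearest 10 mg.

SCr = 261 / 88.4 = 2.952 mg/dL
CrCl = (140 − 79) × 66 / (72 × 2.952) × 0.85 = 4026.0 / 212.54 × 0.85 ≈ 16.1 mL/min
CrCl ≈ 16 mL/min → bracket < 55 mL/min.
25% of 1200 mg = 300 mg

300 mg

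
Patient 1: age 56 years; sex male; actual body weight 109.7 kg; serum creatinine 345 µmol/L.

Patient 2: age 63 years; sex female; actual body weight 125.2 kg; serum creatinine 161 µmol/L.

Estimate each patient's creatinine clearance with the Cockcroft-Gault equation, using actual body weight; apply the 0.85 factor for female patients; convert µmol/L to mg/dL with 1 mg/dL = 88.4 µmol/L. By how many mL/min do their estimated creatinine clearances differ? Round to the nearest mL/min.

Patient 1: SCr = 345 / 88.4 = 3.903 mg/dL
Patient 1: CrCl = (140 − 56) × 109.7 / (72 × 3.903) = 9214.8 / 281.02 ≈ 32.8 mL/min
Patient 2: SCr = 161 / 88.4 = 1.821 mg/dL
Patient 2: CrCl = (140 − 63) × 125.2 / (72 × 1.821) × 0.85 = 9640.4 / 131.11 × 0.85 ≈ 62.5 mL/min
|32.8 − 62.5| = 29.7 mL/min

30 mL/min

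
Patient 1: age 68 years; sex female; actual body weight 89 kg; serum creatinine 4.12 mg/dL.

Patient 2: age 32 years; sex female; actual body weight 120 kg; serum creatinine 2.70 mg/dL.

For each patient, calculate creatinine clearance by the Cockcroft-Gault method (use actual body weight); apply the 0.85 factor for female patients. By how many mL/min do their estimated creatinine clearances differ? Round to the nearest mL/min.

Patient 1: CrCl = (140 − 68) × 89 / (72 × 4.12) × 0.85 = 6408.0 / 296.64 × 0.85 ≈ 18.4 mL/min
Patient 2: CrCl = (140 − 32) × 120 / (72 × 2.7) × 0.85 = 12960.0 / 194.40 × 0.85 ≈ 56.7 mL/min
|18.4 − 56.7| = 38.3 mL/min

38 mL/min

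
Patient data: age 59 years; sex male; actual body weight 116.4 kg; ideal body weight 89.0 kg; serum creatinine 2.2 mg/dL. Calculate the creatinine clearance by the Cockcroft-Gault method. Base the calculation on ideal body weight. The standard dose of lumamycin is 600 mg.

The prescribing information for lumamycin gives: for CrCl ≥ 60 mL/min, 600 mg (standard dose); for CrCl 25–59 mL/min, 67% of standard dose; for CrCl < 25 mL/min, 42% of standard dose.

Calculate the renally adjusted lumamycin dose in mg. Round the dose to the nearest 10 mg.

CrCl = (140 − 59) × 89 / (72 × 2.2) = 7209.0 / 158.40 ≈ 45.5 mL/min
CrCl ≈ 46 mL/min → bracket 25–59 mL/min.
67% of 600 mg = 402 mg → 400 mg

400 mg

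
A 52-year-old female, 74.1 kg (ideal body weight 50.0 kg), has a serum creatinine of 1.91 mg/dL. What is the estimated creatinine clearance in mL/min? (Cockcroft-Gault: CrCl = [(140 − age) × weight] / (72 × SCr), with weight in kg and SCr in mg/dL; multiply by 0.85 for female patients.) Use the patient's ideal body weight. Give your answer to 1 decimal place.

27.2 mL/min

CrCl = (140 − 52) × 50 / (72 × 1.91) × 0.85 = 4400.0 / 137.52 × 0.85 ≈ 27.2 mL/min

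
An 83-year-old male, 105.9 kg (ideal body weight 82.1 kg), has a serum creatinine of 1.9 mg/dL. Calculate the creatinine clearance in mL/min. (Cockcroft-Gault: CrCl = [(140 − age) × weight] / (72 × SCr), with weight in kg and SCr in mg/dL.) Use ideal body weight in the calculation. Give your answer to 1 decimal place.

34.2 mL/min

CrCl = (140 − 83) × 82.1 / (72 × 1.9) = 4679.7 / 136.80 ≈ 34.2 mL/min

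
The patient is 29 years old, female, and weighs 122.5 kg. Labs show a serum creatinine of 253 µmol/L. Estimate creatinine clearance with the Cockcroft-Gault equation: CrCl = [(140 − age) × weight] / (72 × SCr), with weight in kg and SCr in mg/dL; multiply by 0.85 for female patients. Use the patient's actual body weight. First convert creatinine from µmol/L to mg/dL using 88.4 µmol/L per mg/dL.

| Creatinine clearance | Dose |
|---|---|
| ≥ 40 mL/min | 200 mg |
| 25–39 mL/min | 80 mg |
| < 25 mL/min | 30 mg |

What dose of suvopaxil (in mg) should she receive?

200 mg

SCr = 253 / 88.4 = 2.862 mg/dL
CrCl = (140 − 29) × 122.5 / (72 × 2.862) × 0.85 = 13597.5 / 206.06 × 0.85 ≈ 56.1 mL/min
CrCl ≈ 56 mL/min → bracket ≥ 40 mL/min.
Dose for this bracket: 200 mg.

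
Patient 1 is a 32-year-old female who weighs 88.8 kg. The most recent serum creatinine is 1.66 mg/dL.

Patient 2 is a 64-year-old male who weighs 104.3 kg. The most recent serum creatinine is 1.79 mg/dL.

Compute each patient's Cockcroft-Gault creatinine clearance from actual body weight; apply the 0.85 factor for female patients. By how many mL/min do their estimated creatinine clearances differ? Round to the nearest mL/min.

Patient 1: CrCl = (140 − 32) × 88.8 / (72 × 1.66) × 0.85 = 9590.4 / 119.52 × 0.85 ≈ 68.2 mL/min
Patient 2: CrCl = (140 − 64) × 104.3 / (72 × 1.79) = 7926.8 / 128.88 ≈ 61.5 mL/min
|68.2 − 61.5| = 6.7 mL/min

7 mL/min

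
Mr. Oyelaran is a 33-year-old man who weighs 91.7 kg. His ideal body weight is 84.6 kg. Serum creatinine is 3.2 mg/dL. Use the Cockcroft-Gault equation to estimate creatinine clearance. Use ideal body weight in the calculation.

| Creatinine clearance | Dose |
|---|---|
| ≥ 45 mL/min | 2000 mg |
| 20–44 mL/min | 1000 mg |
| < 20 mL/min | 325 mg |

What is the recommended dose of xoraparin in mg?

1000 mg

CrCl = (140 − 33) × 84.6 / (72 × 3.2) = 9052.2 / 230.40 ≈ 39.3 mL/min
CrCl ≈ 39 mL/min → bracket 20–44 mL/min.
Dose for this bracket: 1000 mg.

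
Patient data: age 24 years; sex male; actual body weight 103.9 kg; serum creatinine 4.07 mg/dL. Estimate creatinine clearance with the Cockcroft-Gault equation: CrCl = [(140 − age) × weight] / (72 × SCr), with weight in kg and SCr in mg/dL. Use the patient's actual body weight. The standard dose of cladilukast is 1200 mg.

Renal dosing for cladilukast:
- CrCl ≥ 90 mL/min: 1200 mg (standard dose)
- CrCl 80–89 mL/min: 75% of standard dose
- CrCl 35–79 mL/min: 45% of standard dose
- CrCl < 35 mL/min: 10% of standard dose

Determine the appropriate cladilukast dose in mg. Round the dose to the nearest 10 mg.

540 mg

CrCl = (140 − 24) × 103.9 / (72 × 4.07) = 12052.4 / 293.04 ≈ 41.1 mL/min
CrCl ≈ 41 mL/min → bracket 35–79 mL/min.
45% of 1200 mg = 540 mg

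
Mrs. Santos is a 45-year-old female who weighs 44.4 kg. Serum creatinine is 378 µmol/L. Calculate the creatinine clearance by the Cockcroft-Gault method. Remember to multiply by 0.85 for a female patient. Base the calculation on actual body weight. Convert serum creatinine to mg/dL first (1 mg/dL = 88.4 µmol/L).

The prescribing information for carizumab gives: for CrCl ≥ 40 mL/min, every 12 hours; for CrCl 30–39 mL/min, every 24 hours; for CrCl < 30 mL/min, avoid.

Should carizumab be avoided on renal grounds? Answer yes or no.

yes

SCr = 378 / 88.4 = 4.276 mg/dL
CrCl = (140 − 45) × 44.4 / (72 × 4.276) × 0.85 = 4218.0 / 307.87 × 0.85 ≈ 11.6 mL/min
CrCl ≈ 12 mL/min, which is < 30 mL/min.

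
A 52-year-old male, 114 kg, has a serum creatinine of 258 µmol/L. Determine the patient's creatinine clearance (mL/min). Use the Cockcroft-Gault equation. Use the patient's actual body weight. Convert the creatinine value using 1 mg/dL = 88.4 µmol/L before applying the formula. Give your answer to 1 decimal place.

47.7 mL/min

SCr = 258 / 88.4 = 2.919 mg/dL
CrCl = (140 − 52) × 114 / (72 × 2.919) = 10032.0 / 210.17 ≈ 47.7 mL/min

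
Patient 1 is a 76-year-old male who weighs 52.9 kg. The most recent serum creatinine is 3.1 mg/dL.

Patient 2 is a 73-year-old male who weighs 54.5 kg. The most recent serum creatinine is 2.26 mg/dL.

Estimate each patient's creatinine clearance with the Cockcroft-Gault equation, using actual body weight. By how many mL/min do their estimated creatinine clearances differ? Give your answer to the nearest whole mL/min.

Patient 1: CrCl = (140 − 76) × 52.9 / (72 × 3.1) = 3385.6 / 223.20 ≈ 15.2 mL/min
Patient 2: CrCl = (140 − 73) × 54.5 / (72 × 2.26) = 3651.5 / 162.72 ≈ 22.4 mL/min
|15.2 − 22.4| = 7.2 mL/min

7 mL/min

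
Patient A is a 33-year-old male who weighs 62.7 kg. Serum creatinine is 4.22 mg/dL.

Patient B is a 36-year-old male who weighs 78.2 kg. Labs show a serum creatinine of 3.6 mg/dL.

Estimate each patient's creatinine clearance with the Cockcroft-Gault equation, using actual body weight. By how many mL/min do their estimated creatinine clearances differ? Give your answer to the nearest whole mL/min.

9 mL/min

Patient A: CrCl = (140 − 33) × 62.7 / (72 × 4.22) = 6708.9 / 303.84 ≈ 22.1 mL/min
Patient B: CrCl = (140 − 36) × 78.2 / (72 × 3.6) = 8132.8 / 259.20 ≈ 31.4 mL/min
|22.1 − 31.4| = 9.3 mL/min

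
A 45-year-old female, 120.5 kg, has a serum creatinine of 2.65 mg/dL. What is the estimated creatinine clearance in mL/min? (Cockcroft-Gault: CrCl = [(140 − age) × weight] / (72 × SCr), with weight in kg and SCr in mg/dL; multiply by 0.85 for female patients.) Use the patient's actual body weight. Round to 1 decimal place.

CrCl = (140 − 45) × 120.5 / (72 × 2.65) × 0.85 = 11447.5 / 190.80 × 0.85 ≈ 51.0 mL/min

51.0 mL/min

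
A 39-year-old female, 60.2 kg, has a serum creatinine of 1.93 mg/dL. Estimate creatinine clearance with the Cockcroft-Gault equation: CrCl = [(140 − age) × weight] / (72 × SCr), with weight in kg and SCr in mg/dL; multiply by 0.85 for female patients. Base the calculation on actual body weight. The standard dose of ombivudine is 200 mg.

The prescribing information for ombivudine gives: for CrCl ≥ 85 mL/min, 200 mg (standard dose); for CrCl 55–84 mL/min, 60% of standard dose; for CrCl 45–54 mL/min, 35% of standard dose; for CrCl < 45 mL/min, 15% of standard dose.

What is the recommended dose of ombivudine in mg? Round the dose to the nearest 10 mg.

CrCl = (140 − 39) × 60.2 / (72 × 1.93) × 0.85 = 6080.2 / 138.96 × 0.85 ≈ 37.2 mL/min
CrCl ≈ 37 mL/min → bracket < 45 mL/min.
15% of 200 mg = 30 mg

30 mg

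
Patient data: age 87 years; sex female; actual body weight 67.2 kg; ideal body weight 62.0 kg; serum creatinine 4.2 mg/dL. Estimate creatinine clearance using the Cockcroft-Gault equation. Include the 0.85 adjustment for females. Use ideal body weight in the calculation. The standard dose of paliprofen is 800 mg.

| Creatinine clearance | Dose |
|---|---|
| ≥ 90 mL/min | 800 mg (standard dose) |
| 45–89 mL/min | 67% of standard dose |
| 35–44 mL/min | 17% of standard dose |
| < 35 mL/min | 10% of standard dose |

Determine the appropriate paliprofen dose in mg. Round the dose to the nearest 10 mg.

80 mg

CrCl = (140 − 87) × 62 / (72 × 4.2) × 0.85 = 3286.0 / 302.40 × 0.85 ≈ 9.2 mL/min
CrCl ≈ 9 mL/min → bracket < 35 mL/min.
10% of 800 mg = 80 mg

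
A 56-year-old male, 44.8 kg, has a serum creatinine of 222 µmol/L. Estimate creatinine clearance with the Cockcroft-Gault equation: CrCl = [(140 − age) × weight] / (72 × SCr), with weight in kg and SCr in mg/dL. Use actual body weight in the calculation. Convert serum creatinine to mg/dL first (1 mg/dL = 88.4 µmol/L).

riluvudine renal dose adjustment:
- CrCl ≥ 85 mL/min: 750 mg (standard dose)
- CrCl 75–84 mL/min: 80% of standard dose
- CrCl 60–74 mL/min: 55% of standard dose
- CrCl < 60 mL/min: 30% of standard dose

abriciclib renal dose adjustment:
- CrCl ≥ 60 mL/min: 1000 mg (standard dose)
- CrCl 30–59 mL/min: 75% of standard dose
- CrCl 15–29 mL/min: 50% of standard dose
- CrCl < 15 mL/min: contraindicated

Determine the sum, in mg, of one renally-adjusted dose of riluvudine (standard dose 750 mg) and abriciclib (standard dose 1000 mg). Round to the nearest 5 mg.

725 mg

SCr = 222 / 88.4 = 2.511 mg/dL
CrCl = (140 − 56) × 44.8 / (72 × 2.511) = 3763.2 / 180.79 ≈ 20.8 mL/min
CrCl ≈ 21 mL/min.
riluvudine: < 60 mL/min → 30% of 750 mg = 225 mg.
abriciclib: 15–29 mL/min → 50% of 1000 mg = 500 mg.
Total = 225 + 500 = 725 mg.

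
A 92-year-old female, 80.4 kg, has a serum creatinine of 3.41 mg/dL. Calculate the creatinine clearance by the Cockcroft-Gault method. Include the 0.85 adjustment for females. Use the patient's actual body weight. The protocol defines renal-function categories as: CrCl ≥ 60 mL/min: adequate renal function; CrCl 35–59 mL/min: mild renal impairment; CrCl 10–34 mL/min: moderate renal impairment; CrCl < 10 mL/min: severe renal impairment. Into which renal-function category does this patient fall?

moderate renal impairment

CrCl = (140 − 92) × 80.4 / (72 × 3.41) × 0.85 = 3859.2 / 245.52 × 0.85 ≈ 13.4 mL/min
13 mL/min falls in the 'moderate renal impairment' range.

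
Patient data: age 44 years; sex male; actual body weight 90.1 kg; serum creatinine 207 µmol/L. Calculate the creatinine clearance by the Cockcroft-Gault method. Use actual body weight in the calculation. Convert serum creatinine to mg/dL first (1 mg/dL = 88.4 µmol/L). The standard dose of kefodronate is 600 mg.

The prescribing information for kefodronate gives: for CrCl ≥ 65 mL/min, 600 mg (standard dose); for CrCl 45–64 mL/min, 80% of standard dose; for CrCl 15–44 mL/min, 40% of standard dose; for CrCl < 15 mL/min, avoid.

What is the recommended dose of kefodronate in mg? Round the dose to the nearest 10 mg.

480 mg

SCr = 207 / 88.4 = 2.342 mg/dL
CrCl = (140 − 44) × 90.1 / (72 × 2.342) = 8649.6 / 168.62 ≈ 51.3 mL/min
CrCl ≈ 51 mL/min → bracket 45–64 mL/min.
80% of 600 mg = 480 mg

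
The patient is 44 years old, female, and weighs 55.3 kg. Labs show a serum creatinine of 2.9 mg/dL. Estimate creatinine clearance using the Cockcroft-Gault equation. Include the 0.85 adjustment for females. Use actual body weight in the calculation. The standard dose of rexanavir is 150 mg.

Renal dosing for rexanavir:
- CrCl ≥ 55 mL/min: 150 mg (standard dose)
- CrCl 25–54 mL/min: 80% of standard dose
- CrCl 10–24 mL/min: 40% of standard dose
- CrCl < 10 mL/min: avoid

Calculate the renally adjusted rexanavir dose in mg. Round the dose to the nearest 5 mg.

60 mg

CrCl = (140 − 44) × 55.3 / (72 × 2.9) × 0.85 = 5308.8 / 208.80 × 0.85 ≈ 21.6 mL/min
CrCl ≈ 22 mL/min → bracket 10–24 mL/min.
40% of 150 mg = 60 mg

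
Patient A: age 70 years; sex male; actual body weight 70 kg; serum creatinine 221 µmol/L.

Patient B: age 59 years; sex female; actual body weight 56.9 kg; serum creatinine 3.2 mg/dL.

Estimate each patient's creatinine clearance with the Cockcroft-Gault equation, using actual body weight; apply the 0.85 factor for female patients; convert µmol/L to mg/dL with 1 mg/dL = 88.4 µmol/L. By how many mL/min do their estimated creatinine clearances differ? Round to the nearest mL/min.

Patient A: SCr = 221 / 88.4 = 2.5 mg/dL
Patient A: CrCl = (140 − 70) × 70 / (72 × 2.5) = 4900.0 / 180.00 ≈ 27.2 mL/min
Patient B: CrCl = (140 − 59) × 56.9 / (72 × 3.2) × 0.85 = 4608.9 / 230.40 × 0.85 ≈ 17.0 mL/min
|27.2 − 17.0| = 10.2 mL/min

10 mL/min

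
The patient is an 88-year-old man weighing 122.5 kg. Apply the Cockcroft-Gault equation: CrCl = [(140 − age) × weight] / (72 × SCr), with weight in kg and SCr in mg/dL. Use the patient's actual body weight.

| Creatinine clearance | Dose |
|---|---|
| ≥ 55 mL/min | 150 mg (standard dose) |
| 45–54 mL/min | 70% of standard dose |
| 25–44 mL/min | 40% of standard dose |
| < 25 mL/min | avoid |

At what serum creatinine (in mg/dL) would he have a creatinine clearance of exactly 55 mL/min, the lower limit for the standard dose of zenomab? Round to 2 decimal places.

Standard dose requires CrCl ≥ 55 mL/min.
Set (140 − 88) × 122.5 / (72 × SCr) = 55
SCr = (140 − 88) × 122.5 / (72 × 55) = 1.609 mg/dL

1.61 mg/dL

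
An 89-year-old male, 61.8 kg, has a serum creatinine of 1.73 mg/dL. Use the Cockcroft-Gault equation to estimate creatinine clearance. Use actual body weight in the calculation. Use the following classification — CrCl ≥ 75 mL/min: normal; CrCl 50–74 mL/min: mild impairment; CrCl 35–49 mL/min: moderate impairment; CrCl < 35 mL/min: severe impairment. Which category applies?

CrCl = (140 − 89) × 61.8 / (72 × 1.73) = 3151.8 / 124.56 ≈ 25.3 mL/min
25 mL/min falls in the 'severe impairment' range.

severe impairment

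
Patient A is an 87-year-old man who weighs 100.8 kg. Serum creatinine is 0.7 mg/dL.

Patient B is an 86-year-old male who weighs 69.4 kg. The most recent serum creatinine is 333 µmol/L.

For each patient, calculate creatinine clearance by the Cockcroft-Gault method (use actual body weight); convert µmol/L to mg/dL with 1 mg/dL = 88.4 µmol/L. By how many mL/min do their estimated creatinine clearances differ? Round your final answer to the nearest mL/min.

Patient A: CrCl = (140 − 87) × 100.8 / (72 × 0.7) = 5342.4 / 50.40 ≈ 106.0 mL/min
Patient B: SCr = 333 / 88.4 = 3.767 mg/dL
Patient B: CrCl = (140 − 86) × 69.4 / (72 × 3.767) = 3747.6 / 271.22 ≈ 13.8 mL/min
|106.0 − 13.8| = 92.2 mL/min

92 mL/min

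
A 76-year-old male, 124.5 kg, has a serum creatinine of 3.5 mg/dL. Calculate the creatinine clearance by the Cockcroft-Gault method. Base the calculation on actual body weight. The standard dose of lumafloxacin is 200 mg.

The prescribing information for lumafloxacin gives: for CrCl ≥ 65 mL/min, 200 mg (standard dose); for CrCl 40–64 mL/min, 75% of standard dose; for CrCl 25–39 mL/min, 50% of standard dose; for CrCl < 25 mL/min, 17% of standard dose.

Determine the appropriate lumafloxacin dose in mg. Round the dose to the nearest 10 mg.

100 mg

CrCl = (140 − 76) × 124.5 / (72 × 3.5) = 7968.0 / 252.00 ≈ 31.6 mL/min
CrCl ≈ 32 mL/min → bracket 25–39 mL/min.
50% of 200 mg = 100 mg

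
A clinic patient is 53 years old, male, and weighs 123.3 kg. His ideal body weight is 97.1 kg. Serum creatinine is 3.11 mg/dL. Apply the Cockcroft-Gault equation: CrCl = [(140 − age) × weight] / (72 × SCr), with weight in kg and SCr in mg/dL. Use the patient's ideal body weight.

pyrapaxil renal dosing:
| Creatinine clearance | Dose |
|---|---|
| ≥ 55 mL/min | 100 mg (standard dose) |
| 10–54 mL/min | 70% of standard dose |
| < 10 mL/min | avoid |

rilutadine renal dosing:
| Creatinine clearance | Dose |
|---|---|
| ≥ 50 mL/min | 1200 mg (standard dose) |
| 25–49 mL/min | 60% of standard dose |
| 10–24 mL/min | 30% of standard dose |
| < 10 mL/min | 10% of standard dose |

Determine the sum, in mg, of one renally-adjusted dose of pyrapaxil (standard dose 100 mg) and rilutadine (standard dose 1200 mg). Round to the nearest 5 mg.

CrCl = (140 − 53) × 97.1 / (72 × 3.11) = 8447.7 / 223.92 ≈ 37.7 mL/min
CrCl ≈ 38 mL/min.
pyrapaxil: 10–54 mL/min → 70% of 100 mg = 70 mg.
rilutadine: 25–49 mL/min → 60% of 1200 mg = 720 mg.
Total = 70 + 720 = 790 mg.

790 mg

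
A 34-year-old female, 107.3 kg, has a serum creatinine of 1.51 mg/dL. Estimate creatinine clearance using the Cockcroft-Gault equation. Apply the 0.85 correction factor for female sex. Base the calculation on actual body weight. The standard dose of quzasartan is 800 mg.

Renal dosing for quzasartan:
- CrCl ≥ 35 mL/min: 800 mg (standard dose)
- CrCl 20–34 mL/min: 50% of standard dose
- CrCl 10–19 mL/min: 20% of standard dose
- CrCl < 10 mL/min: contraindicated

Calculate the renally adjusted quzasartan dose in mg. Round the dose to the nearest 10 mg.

800 mg

CrCl = (140 − 34) × 107.3 / (72 × 1.51) × 0.85 = 11373.8 / 108.72 × 0.85 ≈ 88.9 mL/min
CrCl ≈ 89 mL/min → bracket ≥ 35 mL/min.
100% of 800 mg = 800 mg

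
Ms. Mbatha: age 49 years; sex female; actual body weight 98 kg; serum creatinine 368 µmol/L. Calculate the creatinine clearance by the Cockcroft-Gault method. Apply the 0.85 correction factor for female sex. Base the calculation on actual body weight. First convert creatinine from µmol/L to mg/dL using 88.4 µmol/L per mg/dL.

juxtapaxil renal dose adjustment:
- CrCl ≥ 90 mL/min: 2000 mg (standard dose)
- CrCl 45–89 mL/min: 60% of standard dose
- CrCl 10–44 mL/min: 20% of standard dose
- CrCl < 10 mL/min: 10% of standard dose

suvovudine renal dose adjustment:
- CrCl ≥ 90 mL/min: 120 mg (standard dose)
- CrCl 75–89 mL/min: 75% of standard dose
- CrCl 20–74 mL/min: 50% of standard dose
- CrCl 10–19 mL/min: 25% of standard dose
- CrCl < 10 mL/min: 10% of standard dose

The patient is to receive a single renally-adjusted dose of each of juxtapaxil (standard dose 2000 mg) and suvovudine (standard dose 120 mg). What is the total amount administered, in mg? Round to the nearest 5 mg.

460 mg

SCr = 368 / 88.4 = 4.163 mg/dL
CrCl = (140 − 49) × 98 / (72 × 4.163) × 0.85 = 8918.0 / 299.74 × 0.85 ≈ 25.3 mL/min
CrCl ≈ 25 mL/min.
juxtapaxil: 10–44 mL/min → 20% of 2000 mg = 400 mg.
suvovudine: 20–74 mL/min → 50% of 120 mg = 60 mg.
Total = 400 + 60 = 460 mg.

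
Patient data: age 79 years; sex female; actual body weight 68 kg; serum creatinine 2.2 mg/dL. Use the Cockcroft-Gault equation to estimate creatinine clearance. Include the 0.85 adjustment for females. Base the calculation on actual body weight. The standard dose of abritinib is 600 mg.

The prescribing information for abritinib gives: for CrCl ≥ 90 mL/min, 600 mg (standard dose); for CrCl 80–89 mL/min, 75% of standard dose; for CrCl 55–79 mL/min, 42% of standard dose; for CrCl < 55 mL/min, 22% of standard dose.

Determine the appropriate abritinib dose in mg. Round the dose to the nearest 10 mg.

130 mg

CrCl = (140 − 79) × 68 / (72 × 2.2) × 0.85 = 4148.0 / 158.40 × 0.85 ≈ 22.3 mL/min
CrCl ≈ 22 mL/min → bracket < 55 mL/min.
22% of 600 mg = 132 mg → 130 mg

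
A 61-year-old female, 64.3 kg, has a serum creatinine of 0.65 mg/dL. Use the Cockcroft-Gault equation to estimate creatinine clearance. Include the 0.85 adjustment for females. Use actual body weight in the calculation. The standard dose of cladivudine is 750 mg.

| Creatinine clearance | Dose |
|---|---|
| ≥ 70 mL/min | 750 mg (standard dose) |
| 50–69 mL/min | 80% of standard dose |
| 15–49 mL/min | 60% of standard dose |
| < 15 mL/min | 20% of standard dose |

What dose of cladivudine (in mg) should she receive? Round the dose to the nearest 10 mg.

750 mg

CrCl = (140 − 61) × 64.3 / (72 × 0.65) × 0.85 = 5079.7 / 46.80 × 0.85 ≈ 92.3 mL/min
CrCl ≈ 92 mL/min → bracket ≥ 70 mL/min.
100% of 750 mg = 750 mg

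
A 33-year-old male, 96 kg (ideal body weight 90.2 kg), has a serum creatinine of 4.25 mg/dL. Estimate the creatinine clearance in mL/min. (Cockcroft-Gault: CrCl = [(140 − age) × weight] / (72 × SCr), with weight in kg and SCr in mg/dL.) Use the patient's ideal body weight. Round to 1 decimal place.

CrCl = (140 − 33) × 90.2 / (72 × 4.25) = 9651.4 / 306.00 ≈ 31.5 mL/min

31.5 mL/min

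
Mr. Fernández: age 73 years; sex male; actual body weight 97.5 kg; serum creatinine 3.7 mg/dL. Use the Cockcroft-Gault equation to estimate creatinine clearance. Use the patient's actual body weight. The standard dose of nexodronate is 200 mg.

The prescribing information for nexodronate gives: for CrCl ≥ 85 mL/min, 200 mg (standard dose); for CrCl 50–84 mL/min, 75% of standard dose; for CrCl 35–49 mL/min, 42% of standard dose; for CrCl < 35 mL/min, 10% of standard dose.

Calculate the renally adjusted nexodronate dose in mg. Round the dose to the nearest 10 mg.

20 mg

CrCl = (140 − 73) × 97.5 / (72 × 3.7) = 6532.5 / 266.40 ≈ 24.5 mL/min
CrCl ≈ 25 mL/min → bracket < 35 mL/min.
10% of 200 mg = 20 mg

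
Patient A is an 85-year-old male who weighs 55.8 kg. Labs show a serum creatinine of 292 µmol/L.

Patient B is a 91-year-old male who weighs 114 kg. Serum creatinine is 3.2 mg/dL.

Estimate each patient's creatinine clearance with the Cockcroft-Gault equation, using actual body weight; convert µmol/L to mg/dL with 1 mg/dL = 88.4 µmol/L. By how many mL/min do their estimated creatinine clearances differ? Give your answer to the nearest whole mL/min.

Patient A: SCr = 292 / 88.4 = 3.303 mg/dL
Patient A: CrCl = (140 − 85) × 55.8 / (72 × 3.303) = 3069.0 / 237.82 ≈ 12.9 mL/min
Patient B: CrCl = (140 − 91) × 114 / (72 × 3.2) = 5586.0 / 230.40 ≈ 24.2 mL/min
|12.9 − 24.2| = 11.3 mL/min

11 mL/min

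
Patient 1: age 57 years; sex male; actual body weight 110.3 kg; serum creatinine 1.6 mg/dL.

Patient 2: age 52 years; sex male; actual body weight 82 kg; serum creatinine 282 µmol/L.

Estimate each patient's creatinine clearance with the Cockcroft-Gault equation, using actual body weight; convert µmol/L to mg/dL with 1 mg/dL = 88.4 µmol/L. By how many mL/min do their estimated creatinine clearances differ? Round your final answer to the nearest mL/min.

48 mL/min

Patient 1: CrCl = (140 − 57) × 110.3 / (72 × 1.6) = 9154.9 / 115.20 ≈ 79.5 mL/min
Patient 2: SCr = 282 / 88.4 = 3.19 mg/dL
Patient 2: CrCl = (140 − 52) × 82 / (72 × 3.19) = 7216.0 / 229.68 ≈ 31.4 mL/min
|79.5 − 31.4| = 48.1 mL/min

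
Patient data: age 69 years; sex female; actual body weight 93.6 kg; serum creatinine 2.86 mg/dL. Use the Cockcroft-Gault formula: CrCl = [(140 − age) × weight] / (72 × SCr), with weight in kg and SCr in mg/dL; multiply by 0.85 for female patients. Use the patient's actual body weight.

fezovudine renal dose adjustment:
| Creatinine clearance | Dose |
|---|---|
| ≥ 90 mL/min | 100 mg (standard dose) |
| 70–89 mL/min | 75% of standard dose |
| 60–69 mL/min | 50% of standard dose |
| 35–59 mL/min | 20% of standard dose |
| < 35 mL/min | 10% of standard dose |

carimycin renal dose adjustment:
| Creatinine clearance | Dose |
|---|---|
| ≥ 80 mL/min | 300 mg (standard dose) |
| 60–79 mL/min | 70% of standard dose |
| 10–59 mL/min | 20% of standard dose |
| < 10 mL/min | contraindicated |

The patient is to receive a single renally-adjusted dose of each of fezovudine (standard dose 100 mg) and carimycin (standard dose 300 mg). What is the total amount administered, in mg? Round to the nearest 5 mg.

CrCl = (140 − 69) × 93.6 / (72 × 2.86) × 0.85 = 6645.6 / 205.92 × 0.85 ≈ 27.4 mL/min
CrCl ≈ 27 mL/min.
fezovudine: < 35 mL/min → 10% of 100 mg = 10 mg.
carimycin: 10–59 mL/min → 20% of 300 mg = 60 mg.
Total = 10 + 60 = 70 mg.

70 mg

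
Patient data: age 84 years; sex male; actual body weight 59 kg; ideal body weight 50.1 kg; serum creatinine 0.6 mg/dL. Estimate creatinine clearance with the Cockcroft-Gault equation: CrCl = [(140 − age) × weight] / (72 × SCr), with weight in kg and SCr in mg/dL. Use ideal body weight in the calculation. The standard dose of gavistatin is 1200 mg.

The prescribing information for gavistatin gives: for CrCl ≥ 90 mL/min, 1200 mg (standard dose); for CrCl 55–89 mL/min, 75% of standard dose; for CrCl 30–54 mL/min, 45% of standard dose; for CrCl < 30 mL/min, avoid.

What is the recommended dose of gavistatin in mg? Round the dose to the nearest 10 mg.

900 mg

CrCl = (140 − 84) × 50.1 / (72 × 0.6) = 2805.6 / 43.20 ≈ 64.9 mL/min
CrCl ≈ 65 mL/min → bracket 55–89 mL/min.
75% of 1200 mg = 900 mg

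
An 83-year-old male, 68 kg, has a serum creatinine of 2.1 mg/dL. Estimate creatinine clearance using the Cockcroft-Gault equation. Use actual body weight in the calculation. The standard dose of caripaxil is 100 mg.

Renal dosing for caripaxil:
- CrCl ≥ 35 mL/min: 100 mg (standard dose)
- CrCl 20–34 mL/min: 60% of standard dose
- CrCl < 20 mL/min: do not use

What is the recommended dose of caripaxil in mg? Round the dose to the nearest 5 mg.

60 mg

CrCl = (140 − 83) × 68 / (72 × 2.1) = 3876.0 / 151.20 ≈ 25.6 mL/min
CrCl ≈ 26 mL/min → bracket 20–34 mL/min.
60% of 100 mg = 60 mg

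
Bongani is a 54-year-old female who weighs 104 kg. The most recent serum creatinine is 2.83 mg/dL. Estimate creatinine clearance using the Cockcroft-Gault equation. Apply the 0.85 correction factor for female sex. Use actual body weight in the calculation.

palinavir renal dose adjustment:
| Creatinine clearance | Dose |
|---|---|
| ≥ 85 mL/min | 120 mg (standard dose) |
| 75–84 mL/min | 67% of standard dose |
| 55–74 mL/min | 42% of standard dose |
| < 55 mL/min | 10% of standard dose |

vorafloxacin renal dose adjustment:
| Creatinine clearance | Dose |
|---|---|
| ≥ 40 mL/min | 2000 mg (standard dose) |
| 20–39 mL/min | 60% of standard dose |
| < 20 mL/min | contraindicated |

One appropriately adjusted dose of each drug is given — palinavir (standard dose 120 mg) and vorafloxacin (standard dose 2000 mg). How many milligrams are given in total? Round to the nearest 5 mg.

1210 mg

CrCl = (140 − 54) × 104 / (72 × 2.83) × 0.85 = 8944.0 / 203.76 × 0.85 ≈ 37.3 mL/min
CrCl ≈ 37 mL/min.
palinavir: < 55 mL/min → 10% of 120 mg = 12 mg.
vorafloxacin: 20–39 mL/min → 60% of 2000 mg = 1200 mg.
Total = 12 + 1200 = 1212 mg.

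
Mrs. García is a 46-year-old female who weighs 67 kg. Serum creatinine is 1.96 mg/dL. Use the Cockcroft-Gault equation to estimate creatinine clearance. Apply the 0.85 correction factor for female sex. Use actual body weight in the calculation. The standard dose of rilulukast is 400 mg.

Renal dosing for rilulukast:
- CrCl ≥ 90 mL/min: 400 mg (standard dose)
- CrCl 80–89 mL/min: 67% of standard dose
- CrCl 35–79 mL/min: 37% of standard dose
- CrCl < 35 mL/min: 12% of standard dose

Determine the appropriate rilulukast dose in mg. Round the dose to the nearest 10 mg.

CrCl = (140 − 46) × 67 / (72 × 1.96) × 0.85 = 6298.0 / 141.12 × 0.85 ≈ 37.9 mL/min
CrCl ≈ 38 mL/min → bracket 35–79 mL/min.
37% of 400 mg = 148 mg → 150 mg

150 mg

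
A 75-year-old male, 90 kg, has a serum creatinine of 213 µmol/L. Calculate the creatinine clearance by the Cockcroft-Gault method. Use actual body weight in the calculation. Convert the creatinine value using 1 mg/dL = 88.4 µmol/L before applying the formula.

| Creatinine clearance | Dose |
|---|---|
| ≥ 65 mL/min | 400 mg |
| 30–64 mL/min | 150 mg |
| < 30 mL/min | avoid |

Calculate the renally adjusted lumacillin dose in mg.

150 mg

SCr = 213 / 88.4 = 2.41 mg/dL
CrCl = (140 − 75) × 90 / (72 × 2.41) = 5850.0 / 173.52 ≈ 33.7 mL/min
CrCl ≈ 34 mL/min → bracket 30–64 mL/min.
Dose for this bracket: 150 mg.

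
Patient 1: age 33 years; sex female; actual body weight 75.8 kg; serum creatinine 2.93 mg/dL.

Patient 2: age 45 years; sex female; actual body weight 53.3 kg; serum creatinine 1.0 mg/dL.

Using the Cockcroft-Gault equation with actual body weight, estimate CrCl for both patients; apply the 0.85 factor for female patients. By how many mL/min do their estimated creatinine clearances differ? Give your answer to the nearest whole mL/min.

27 mL/min

Patient 1: CrCl = (140 − 33) × 75.8 / (72 × 2.93) × 0.85 = 8110.6 / 210.96 × 0.85 ≈ 32.7 mL/min
Patient 2: CrCl = (140 − 45) × 53.3 / (72 × 1) × 0.85 = 5063.5 / 72.00 × 0.85 ≈ 59.8 mL/min
|32.7 − 59.8| = 27.1 mL/min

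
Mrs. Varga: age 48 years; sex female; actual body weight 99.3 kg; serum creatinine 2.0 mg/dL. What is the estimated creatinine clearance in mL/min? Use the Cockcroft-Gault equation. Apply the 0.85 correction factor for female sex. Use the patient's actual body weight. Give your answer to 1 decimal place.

53.9 mL/min

CrCl = (140 − 48) × 99.3 / (72 × 2) × 0.85 = 9135.6 / 144.00 × 0.85 ≈ 53.9 mL/min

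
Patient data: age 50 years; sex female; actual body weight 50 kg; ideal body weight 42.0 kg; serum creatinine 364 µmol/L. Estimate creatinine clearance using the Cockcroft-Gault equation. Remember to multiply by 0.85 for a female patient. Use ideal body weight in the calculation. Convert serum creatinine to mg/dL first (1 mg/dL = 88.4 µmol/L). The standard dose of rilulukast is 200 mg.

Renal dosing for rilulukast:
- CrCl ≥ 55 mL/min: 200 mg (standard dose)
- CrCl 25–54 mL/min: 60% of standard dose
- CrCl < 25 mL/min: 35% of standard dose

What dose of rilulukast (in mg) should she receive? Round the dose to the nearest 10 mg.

SCr = 364 / 88.4 = 4.118 mg/dL
CrCl = (140 − 50) × 42 / (72 × 4.118) × 0.85 = 3780.0 / 296.50 × 0.85 ≈ 10.8 mL/min
CrCl ≈ 11 mL/min → bracket < 25 mL/min.
35% of 200 mg = 70 mg

70 mg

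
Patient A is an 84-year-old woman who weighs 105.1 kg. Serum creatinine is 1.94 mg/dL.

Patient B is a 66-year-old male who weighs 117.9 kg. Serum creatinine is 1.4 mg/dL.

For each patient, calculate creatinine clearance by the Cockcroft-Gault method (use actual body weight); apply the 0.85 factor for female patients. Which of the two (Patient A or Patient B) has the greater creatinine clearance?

Patient A: CrCl = (140 − 84) × 105.1 / (72 × 1.94) × 0.85 = 5885.6 / 139.68 × 0.85 ≈ 35.8 mL/min
Patient B: CrCl = (140 − 66) × 117.9 / (72 × 1.4) = 8724.6 / 100.80 ≈ 86.6 mL/min
35.8 vs 86.6 mL/min → Patient B is higher.

Patient B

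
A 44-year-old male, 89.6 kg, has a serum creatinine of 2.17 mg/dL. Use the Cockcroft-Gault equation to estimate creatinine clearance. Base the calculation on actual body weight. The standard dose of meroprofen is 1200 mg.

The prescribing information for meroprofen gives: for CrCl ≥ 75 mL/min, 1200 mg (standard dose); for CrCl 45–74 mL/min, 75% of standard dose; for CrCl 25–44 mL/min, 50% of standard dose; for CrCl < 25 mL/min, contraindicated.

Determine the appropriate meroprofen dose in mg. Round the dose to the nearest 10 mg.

900 mg

CrCl = (140 − 44) × 89.6 / (72 × 2.17) = 8601.6 / 156.24 ≈ 55.1 mL/min
CrCl ≈ 55 mL/min → bracket 45–74 mL/min.
75% of 1200 mg = 900 mg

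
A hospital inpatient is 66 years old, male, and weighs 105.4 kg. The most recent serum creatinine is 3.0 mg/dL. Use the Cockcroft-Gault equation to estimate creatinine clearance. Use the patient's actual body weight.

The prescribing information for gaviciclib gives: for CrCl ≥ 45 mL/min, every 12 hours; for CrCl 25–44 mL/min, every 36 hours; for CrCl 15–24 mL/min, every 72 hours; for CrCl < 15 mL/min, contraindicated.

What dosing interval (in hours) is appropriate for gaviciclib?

every 36 hours

CrCl = (140 − 66) × 105.4 / (72 × 3) = 7799.6 / 216.00 ≈ 36.1 mL/min
CrCl ≈ 36 mL/min → bracket 25–44 mL/min → every 36 hours.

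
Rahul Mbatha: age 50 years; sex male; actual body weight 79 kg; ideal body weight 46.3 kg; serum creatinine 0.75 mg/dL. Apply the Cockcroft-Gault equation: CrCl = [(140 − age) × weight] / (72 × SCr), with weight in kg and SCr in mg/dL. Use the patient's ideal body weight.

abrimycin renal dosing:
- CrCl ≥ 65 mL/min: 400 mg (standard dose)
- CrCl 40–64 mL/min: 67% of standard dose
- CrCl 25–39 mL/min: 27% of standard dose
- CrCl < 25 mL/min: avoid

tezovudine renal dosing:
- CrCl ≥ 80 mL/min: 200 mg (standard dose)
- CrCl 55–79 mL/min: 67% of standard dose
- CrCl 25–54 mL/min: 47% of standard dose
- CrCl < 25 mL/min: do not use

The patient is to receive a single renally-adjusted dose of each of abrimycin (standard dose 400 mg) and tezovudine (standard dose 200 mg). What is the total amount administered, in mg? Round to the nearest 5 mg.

CrCl = (140 − 50) × 46.3 / (72 × 0.75) = 4167.0 / 54.00 ≈ 77.2 mL/min
CrCl ≈ 77 mL/min.
abrimycin: ≥ 65 mL/min → 100% of 400 mg = 400 mg.
tezovudine: 55–79 mL/min → 67% of 200 mg = 134 mg.
Total = 400 + 134 = 534 mg.

535 mg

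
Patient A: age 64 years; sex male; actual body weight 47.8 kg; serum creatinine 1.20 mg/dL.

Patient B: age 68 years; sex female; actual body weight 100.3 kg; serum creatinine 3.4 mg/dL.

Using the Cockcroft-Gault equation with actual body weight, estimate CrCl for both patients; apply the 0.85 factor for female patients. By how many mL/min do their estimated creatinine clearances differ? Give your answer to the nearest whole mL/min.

Patient A: CrCl = (140 − 64) × 47.8 / (72 × 1.2) = 3632.8 / 86.40 ≈ 42.0 mL/min
Patient B: CrCl = (140 − 68) × 100.3 / (72 × 3.4) × 0.85 = 7221.6 / 244.80 × 0.85 ≈ 25.1 mL/min
|42.0 − 25.1| = 16.9 mL/min

17 mL/min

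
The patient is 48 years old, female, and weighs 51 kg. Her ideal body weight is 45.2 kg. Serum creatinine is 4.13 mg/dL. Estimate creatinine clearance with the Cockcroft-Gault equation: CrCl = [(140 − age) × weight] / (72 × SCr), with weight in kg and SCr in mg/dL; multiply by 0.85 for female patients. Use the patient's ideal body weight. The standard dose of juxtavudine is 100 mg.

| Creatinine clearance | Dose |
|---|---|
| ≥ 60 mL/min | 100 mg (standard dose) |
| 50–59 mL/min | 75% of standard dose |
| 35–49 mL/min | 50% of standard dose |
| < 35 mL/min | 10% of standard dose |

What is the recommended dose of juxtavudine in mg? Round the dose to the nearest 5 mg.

CrCl = (140 − 48) × 45.2 / (72 × 4.13) × 0.85 = 4158.4 / 297.36 × 0.85 ≈ 11.9 mL/min
CrCl ≈ 12 mL/min → bracket < 35 mL/min.
10% of 100 mg = 10 mg

10 mg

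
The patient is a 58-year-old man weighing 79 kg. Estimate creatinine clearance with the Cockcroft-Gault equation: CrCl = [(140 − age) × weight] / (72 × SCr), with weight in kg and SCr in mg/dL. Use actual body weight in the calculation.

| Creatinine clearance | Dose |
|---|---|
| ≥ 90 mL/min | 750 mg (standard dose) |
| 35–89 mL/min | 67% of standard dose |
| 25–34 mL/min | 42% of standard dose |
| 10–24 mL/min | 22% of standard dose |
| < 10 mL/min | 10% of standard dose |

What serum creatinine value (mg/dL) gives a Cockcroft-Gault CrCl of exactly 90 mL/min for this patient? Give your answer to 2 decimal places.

1.00 mg/dL

Standard dose requires CrCl ≥ 90 mL/min.
Set (140 − 58) × 79 / (72 × SCr) = 90
SCr = (140 − 58) × 79 / (72 × 90) = 1.000 mg/dL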